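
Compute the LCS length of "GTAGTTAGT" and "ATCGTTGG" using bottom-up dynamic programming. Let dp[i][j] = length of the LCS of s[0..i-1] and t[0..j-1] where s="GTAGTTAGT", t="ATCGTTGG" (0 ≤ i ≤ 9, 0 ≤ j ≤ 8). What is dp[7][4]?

   ''  A  T  C  G  T  T  G  G
''  0  0  0  0  0  0  0  0  0
 G  0  0  0  0  1  1  1  1  1
 T  0  0  1  1  1  2  2  2  2
 A  0  1  1  1  1  2  2  2  2
 G  0  1  1  1  2  2  2  3  3
 T  0  1  2  2  2  3  3  3  3
 T  0  1  2  2  2  3  4  4  4
 A  0  1  2  2  2  3  4  4  4
 G  0  1  2  2  3  3  4  5  5
 T  0  1  2  2  3  4  4  5  5

2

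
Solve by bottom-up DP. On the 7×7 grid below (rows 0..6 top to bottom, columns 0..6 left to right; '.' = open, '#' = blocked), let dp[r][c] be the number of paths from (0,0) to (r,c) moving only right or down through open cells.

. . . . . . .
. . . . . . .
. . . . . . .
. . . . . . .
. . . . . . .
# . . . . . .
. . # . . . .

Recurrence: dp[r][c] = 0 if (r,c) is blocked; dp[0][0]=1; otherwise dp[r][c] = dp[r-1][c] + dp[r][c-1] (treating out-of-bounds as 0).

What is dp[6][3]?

r\c   0   1   2   3   4   5   6
  0   1   1   1   1   1   1   1
  1   1   2   3   4   5   6   7
  2   1   3   6  10  15  21  28
  3   1   4  10  20  35  56  84
  4   1   5  15  35  70 126 210
  5   0   5  20  55 125 251 461
  6   0   5   0  55 180 431 892

55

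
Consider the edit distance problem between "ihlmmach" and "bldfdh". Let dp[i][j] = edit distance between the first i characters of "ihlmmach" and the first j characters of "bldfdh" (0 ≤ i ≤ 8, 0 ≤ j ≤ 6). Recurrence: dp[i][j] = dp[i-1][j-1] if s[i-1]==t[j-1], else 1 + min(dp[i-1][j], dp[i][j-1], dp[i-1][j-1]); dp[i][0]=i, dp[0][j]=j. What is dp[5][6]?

6

   ''  b  l  d  f  d  h
''  0  1  2  3  4  5  6
 i  1  1  2  3  4  5  6
 h  2  2  2  3  4  5  5
 l  3  3  2  3  4  5  6
 m  4  4  3  3  4  5  6
 m  5  5  4  4  4  5  6
 a  6  6  5  5  5  5  6
 c  7  7  6  6  6  6  6
 h  8  8  7  7  7  7  6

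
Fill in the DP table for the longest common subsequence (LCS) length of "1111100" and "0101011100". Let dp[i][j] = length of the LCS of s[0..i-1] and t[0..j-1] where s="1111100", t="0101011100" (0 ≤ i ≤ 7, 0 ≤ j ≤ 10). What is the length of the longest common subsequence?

7

   ''  0  1  0  1  0  1  1  1  0  0
''  0  0  0  0  0  0  0  0  0  0  0
 1  0  0  1  1  1  1  1  1  1  1  1
 1  0  0  1  1  2  2  2  2  2  2  2
 1  0  0  1  1  2  2  3  3  3  3  3
 1  0  0  1  1  2  2  3  4  4  4  4
 1  0  0  1  1  2  2  3  4  5  5  5
 0  0  1  1  2  2  3  3  4  5  6  6
 0  0  1  1  2  2  3  3  4  5  6  7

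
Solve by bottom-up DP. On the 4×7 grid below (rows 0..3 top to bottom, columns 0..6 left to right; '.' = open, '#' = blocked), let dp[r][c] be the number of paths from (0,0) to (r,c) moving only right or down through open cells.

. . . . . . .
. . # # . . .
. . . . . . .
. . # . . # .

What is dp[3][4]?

r\c   0   1   2   3   4   5   6
  0   1   1   1   1   1   1   1
  1   1   2   0   0   1   2   3
  2   1   3   3   3   4   6   9
  3   1   4   0   3   7   0   9

7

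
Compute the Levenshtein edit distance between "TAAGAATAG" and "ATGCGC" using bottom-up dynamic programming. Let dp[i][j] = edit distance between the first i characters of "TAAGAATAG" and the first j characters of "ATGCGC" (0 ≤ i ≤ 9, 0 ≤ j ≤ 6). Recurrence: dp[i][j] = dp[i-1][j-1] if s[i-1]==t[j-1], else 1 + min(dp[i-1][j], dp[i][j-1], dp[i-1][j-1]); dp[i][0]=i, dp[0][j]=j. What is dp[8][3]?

6

   ''  A  T  G  C  G  C
''  0  1  2  3  4  5  6
 T  1  1  1  2  3  4  5
 A  2  1  2  2  3  4  5
 A  3  2  2  3  3  4  5
 G  4  3  3  2  3  3  4
 A  5  4  4  3  3  4  4
 A  6  5  5  4  4  4  5
 T  7  6  5  5  5  5  5
 A  8  7  6  6  6  6  6
 G  9  8  7  6  7  6  7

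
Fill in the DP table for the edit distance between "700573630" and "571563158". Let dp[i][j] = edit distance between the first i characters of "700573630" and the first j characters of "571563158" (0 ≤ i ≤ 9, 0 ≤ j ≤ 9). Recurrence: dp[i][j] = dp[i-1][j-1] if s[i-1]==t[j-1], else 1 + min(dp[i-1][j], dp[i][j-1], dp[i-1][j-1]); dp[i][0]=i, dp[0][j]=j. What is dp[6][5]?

5

   ''  5  7  1  5  6  3  1  5  8
''  0  1  2  3  4  5  6  7  8  9
 7  1  1  1  2  3  4  5  6  7  8
 0  2  2  2  2  3  4  5  6  7  8
 0  3  3  3  3  3  4  5  6  7  8
 5  4  3  4  4  3  4  5  6  6  7
 7  5  4  3  4  4  4  5  6  7  7
 3  6  5  4  4  5  5  4  5  6  7
 6  7  6  5  5  5  5  5  5  6  7
 3  8  7  6  6  6  6  5  6  6  7
 0  9  8  7  7  7  7  6  6  7  7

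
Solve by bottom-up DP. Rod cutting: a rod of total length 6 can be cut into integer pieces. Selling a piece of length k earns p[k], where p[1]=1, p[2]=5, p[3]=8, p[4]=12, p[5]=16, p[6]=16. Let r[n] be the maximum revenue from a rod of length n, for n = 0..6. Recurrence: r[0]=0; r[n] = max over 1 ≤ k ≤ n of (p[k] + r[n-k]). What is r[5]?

16

   n    0    1    2    3    4    5    6
r[n]    0    1    5    8   12   16   17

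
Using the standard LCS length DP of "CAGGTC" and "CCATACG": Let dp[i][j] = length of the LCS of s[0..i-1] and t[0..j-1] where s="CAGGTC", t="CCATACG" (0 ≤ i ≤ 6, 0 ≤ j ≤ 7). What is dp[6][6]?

4

   ''  C  C  A  T  A  C  G
''  0  0  0  0  0  0  0  0
 C  0  1  1  1  1  1  1  1
 A  0  1  1  2  2  2  2  2
 G  0  1  1  2  2  2  2  3
 G  0  1  1  2  2  2  2  3
 T  0  1  1  2  3  3  3  3
 C  0  1  2  2  3  3  4  4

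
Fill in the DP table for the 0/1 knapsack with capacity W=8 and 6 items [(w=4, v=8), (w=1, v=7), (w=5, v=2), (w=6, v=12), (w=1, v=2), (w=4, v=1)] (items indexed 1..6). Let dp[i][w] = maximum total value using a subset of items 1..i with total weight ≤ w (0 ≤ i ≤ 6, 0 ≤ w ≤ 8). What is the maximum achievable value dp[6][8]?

i\w   0   1   2   3   4   5   6   7   8
  0   0   0   0   0   0   0   0   0   0
  1   0   0   0   0   8   8   8   8   8
  2   0   7   7   7   8  15  15  15  15
  3   0   7   7   7   8  15  15  15  15
  4   0   7   7   7   8  15  15  19  19
  5   0   7   9   9   9  15  17  19  21
  6   0   7   9   9   9  15  17  19  21

21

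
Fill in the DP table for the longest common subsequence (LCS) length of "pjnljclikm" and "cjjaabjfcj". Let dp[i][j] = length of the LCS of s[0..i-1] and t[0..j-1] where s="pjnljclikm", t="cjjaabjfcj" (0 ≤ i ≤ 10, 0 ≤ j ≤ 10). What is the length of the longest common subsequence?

   ''  c  j  j  a  a  b  j  f  c  j
''  0  0  0  0  0  0  0  0  0  0  0
 p  0  0  0  0  0  0  0  0  0  0  0
 j  0  0  1  1  1  1  1  1  1  1  1
 n  0  0  1  1  1  1  1  1  1  1  1
 l  0  0  1  1  1  1  1  1  1  1  1
 j  0  0  1  2  2  2  2  2  2  2  2
 c  0  1  1  2  2  2  2  2  2  3  3
 l  0  1  1  2  2  2  2  2  2  3  3
 i  0  1  1  2  2  2  2  2  2  3  3
 k  0  1  1  2  2  2  2  2  2  3  3
 m  0  1  1  2  2  2  2  2  2  3  3

3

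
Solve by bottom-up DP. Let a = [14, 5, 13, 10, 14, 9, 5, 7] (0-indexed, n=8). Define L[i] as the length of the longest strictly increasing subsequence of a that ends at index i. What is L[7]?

2

   i    0    1    2    3    4    5    6    7
a[i]   14    5   13   10   14    9    5    7
L[i]    1    1    2    2    3    2    1    2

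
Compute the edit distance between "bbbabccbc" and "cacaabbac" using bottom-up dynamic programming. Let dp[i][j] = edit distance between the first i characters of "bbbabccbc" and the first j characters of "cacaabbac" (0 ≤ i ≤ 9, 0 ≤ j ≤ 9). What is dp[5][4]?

4

   ''  c  a  c  a  a  b  b  a  c
''  0  1  2  3  4  5  6  7  8  9
 b  1  1  2  3  4  5  5  6  7  8
 b  2  2  2  3  4  5  5  5  6  7
 b  3  3  3  3  4  5  5  5  6  7
 a  4  4  3  4  3  4  5  6  5  6
 b  5  5  4  4  4  4  4  5  6  6
 c  6  5  5  4  5  5  5  5  6  6
 c  7  6  6  5  5  6  6  6  6  6
 b  8  7  7  6  6  6  6  6  7  7
 c  9  8  8  7  7  7  7  7  7  7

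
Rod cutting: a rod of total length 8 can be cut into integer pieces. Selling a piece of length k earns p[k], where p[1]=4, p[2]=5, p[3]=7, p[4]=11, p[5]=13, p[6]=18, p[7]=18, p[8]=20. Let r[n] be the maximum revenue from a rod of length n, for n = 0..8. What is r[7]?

   n    0    1    2    3    4    5    6    7    8
r[n]    0    4    8   12   16   20   24   28   32

28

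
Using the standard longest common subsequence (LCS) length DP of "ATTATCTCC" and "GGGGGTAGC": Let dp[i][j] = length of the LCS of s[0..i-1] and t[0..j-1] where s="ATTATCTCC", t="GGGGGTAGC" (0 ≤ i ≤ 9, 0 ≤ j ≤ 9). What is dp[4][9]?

   ''  G  G  G  G  G  T  A  G  C
''  0  0  0  0  0  0  0  0  0  0
 A  0  0  0  0  0  0  0  1  1  1
 T  0  0  0  0  0  0  1  1  1  1
 T  0  0  0  0  0  0  1  1  1  1
 A  0  0  0  0  0  0  1  2  2  2
 T  0  0  0  0  0  0  1  2  2  2
 C  0  0  0  0  0  0  1  2  2  3
 T  0  0  0  0  0  0  1  2  2  3
 C  0  0  0  0  0  0  1  2  2  3
 C  0  0  0  0  0  0  1  2  2  3

2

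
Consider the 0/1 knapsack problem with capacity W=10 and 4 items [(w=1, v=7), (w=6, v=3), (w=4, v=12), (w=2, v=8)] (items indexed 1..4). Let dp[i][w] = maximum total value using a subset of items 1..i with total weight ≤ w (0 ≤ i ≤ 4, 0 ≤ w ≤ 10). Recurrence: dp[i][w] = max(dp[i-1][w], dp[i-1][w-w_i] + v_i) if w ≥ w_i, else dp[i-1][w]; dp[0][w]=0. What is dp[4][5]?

i\w   0   1   2   3   4   5   6   7   8   9  10
  0   0   0   0   0   0   0   0   0   0   0   0
  1   0   7   7   7   7   7   7   7   7   7   7
  2   0   7   7   7   7   7   7  10  10  10  10
  3   0   7   7   7  12  19  19  19  19  19  19
  4   0   7   8  15  15  19  20  27  27  27  27

19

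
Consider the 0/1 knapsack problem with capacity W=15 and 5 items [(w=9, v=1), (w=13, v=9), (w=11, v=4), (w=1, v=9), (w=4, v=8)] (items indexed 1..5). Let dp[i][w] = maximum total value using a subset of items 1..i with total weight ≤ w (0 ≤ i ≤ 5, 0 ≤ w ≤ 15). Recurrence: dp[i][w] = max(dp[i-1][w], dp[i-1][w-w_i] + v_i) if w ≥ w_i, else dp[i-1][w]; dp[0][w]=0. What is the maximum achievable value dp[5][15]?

i\w   0   1   2   3   4   5   6   7   8   9  10  11  12  13  14  15
  0   0   0   0   0   0   0   0   0   0   0   0   0   0   0   0   0
  1   0   0   0   0   0   0   0   0   0   1   1   1   1   1   1   1
  2   0   0   0   0   0   0   0   0   0   1   1   1   1   9   9   9
  3   0   0   0   0   0   0   0   0   0   1   1   4   4   9   9   9
  4   0   9   9   9   9   9   9   9   9   9  10  10  13  13  18  18
  5   0   9   9   9   9  17  17  17  17  17  17  17  17  17  18  18

18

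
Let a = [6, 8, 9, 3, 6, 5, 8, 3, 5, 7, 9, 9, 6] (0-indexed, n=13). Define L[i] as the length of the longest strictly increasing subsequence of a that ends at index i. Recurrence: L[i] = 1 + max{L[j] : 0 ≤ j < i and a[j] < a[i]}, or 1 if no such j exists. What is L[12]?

   i    0    1    2    3    4    5    6    7    8    9   10   11   12
a[i]    6    8    9    3    6    5    8    3    5    7    9    9    6
L[i]    1    2    3    1    2    2    3    1    2    3    4    4    3

3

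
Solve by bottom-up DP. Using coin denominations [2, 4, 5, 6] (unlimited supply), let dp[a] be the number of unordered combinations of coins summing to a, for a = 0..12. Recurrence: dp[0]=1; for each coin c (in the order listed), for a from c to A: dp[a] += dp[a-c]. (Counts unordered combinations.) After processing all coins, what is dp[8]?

after  coin     0     1     2     3     4     5     6     7     8     9    10    11    12
          2     1     0     1     0     1     0     1     0     1     0     1     0     1
          4     1     0     1     0     2     0     2     0     3     0     3     0     4
          5     1     0     1     0     2     1     2     1     3     2     4     2     5
          6     1     0     1     0     2     1     3     1     4     2     6     3     8

4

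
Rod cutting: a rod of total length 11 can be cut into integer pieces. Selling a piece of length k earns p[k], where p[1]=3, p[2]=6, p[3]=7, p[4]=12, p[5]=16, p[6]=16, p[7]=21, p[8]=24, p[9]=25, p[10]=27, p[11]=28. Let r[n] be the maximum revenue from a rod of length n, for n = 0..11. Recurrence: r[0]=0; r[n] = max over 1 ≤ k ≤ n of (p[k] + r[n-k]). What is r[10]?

   n    0    1    2    3    4    5    6    7    8    9   10   11
r[n]    0    3    6    9   12   16   19   22   25   28   32   35

32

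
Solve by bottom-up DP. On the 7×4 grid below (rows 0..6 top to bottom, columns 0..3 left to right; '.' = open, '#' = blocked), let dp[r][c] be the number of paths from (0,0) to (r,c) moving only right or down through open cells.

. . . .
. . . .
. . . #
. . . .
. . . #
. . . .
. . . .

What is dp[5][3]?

r\c   0   1   2   3
  0   1   1   1   1
  1   1   2   3   4
  2   1   3   6   0
  3   1   4  10  10
  4   1   5  15   0
  5   1   6  21  21
  6   1   7  28  49

21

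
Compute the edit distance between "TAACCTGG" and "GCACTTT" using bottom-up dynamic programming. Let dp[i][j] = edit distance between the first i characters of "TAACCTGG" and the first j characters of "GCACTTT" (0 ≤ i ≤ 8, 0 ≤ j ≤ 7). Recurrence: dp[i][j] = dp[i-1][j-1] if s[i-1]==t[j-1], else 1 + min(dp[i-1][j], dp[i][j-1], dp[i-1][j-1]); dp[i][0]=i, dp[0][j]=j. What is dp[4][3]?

   ''  G  C  A  C  T  T  T
''  0  1  2  3  4  5  6  7
 T  1  1  2  3  4  4  5  6
 A  2  2  2  2  3  4  5  6
 A  3  3  3  2  3  4  5  6
 C  4  4  3  3  2  3  4  5
 C  5  5  4  4  3  3  4  5
 T  6  6  5  5  4  3  3  4
 G  7  6  6  6  5  4  4  4
 G  8  7  7  7  6  5  5  5

3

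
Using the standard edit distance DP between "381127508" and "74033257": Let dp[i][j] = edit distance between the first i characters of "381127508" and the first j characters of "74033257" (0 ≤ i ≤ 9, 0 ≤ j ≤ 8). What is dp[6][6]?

   ''  7  4  0  3  3  2  5  7
''  0  1  2  3  4  5  6  7  8
 3  1  1  2  3  3  4  5  6  7
 8  2  2  2  3  4  4  5  6  7
 1  3  3  3  3  4  5  5  6  7
 1  4  4  4  4  4  5  6  6  7
 2  5  5  5  5  5  5  5  6  7
 7  6  5  6  6  6  6  6  6  6
 5  7  6  6  7  7  7  7  6  7
 0  8  7  7  6  7  8  8  7  7
 8  9  8  8  7  7  8  9  8  8

6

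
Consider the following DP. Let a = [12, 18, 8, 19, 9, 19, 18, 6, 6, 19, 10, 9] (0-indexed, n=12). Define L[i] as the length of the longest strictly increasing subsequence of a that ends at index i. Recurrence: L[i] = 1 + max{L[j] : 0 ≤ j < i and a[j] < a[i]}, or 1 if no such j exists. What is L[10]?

3

   i    0    1    2    3    4    5    6    7    8    9   10   11
a[i]   12   18    8   19    9   19   18    6    6   19   10    9
L[i]    1    2    1    3    2    3    3    1    1    4    3    2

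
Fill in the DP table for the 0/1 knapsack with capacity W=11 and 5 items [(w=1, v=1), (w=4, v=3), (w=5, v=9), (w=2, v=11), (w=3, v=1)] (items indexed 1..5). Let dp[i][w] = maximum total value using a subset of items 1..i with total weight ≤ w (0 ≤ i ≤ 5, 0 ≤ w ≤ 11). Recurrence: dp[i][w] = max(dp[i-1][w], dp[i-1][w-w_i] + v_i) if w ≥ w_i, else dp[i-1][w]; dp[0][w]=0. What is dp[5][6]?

i\w   0   1   2   3   4   5   6   7   8   9  10  11
  0   0   0   0   0   0   0   0   0   0   0   0   0
  1   0   1   1   1   1   1   1   1   1   1   1   1
  2   0   1   1   1   3   4   4   4   4   4   4   4
  3   0   1   1   1   3   9  10  10  10  12  13  13
  4   0   1  11  12  12  12  14  20  21  21  21  23
  5   0   1  11  12  12  12  14  20  21  21  21  23

14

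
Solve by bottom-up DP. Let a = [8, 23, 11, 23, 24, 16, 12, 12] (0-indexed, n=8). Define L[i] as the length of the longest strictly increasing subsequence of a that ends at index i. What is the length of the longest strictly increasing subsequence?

4

   i    0    1    2    3    4    5    6    7
a[i]    8   23   11   23   24   16   12   12
L[i]    1    2    2    3    4    3    3    3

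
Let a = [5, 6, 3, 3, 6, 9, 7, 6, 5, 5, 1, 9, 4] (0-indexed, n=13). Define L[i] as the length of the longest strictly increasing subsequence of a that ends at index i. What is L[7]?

   i    0    1    2    3    4    5    6    7    8    9   10   11   12
a[i]    5    6    3    3    6    9    7    6    5    5    1    9    4
L[i]    1    2    1    1    2    3    3    2    2    2    1    4    2

2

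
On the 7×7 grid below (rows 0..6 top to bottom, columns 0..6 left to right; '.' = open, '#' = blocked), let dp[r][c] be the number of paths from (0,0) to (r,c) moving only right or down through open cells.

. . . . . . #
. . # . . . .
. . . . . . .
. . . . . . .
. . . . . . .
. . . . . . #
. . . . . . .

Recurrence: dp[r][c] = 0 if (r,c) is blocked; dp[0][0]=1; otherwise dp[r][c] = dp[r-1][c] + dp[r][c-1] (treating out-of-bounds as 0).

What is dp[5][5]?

r\c   0   1   2   3   4   5   6
  0   1   1   1   1   1   1   0
  1   1   2   0   1   2   3   3
  2   1   3   3   4   6   9  12
  3   1   4   7  11  17  26  38
  4   1   5  12  23  40  66 104
  5   1   6  18  41  81 147   0
  6   1   7  25  66 147 294 294

147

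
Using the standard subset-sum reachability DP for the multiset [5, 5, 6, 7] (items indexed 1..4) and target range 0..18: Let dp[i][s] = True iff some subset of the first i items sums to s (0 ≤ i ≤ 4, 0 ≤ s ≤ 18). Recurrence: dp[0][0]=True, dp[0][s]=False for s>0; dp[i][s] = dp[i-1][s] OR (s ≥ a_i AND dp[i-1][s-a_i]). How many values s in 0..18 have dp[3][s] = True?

i\s   0   1   2   3   4   5   6   7   8   9  10  11  12  13  14  15  16  17  18
  0   T   F   F   F   F   F   F   F   F   F   F   F   F   F   F   F   F   F   F
  1   T   F   F   F   F   T   F   F   F   F   F   F   F   F   F   F   F   F   F
  2   T   F   F   F   F   T   F   F   F   F   T   F   F   F   F   F   F   F   F
  3   T   F   F   F   F   T   T   F   F   F   T   T   F   F   F   F   T   F   F
  4   T   F   F   F   F   T   T   T   F   F   T   T   T   T   F   F   T   T   T

6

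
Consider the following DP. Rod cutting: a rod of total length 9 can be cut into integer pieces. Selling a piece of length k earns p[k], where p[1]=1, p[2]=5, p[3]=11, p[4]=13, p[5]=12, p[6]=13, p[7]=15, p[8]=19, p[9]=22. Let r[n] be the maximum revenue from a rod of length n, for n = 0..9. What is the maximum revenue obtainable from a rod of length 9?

33

   n    0    1    2    3    4    5    6    7    8    9
r[n]    0    1    5   11   13   16   22   24   27   33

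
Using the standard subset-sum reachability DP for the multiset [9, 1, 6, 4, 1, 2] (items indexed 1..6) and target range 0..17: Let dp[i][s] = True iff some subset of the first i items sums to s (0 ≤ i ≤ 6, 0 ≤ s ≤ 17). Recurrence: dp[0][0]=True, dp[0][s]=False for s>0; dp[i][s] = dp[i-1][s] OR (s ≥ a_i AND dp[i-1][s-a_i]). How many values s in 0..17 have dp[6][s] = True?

i\s   0   1   2   3   4   5   6   7   8   9  10  11  12  13  14  15  16  17
  0   T   F   F   F   F   F   F   F   F   F   F   F   F   F   F   F   F   F
  1   T   F   F   F   F   F   F   F   F   T   F   F   F   F   F   F   F   F
  2   T   T   F   F   F   F   F   F   F   T   T   F   F   F   F   F   F   F
  3   T   T   F   F   F   F   T   T   F   T   T   F   F   F   F   T   T   F
  4   T   T   F   F   T   T   T   T   F   T   T   T   F   T   T   T   T   F
  5   T   T   T   F   T   T   T   T   T   T   T   T   T   T   T   T   T   T
  6   T   T   T   T   T   T   T   T   T   T   T   T   T   T   T   T   T   T

18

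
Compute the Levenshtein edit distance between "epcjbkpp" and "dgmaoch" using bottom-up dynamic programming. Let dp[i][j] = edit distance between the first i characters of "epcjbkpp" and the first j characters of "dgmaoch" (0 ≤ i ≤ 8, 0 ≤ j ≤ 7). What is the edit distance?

   ''  d  g  m  a  o  c  h
''  0  1  2  3  4  5  6  7
 e  1  1  2  3  4  5  6  7
 p  2  2  2  3  4  5  6  7
 c  3  3  3  3  4  5  5  6
 j  4  4  4  4  4  5  6  6
 b  5  5  5  5  5  5  6  7
 k  6  6  6  6  6  6  6  7
 p  7  7  7  7  7  7  7  7
 p  8  8  8  8  8  8  8  8

8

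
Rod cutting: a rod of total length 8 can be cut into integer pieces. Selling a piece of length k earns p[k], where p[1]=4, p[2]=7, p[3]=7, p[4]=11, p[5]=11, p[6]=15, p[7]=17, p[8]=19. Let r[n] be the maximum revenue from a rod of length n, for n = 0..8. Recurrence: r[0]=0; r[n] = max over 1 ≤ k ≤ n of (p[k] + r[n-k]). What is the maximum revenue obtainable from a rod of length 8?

   n    0    1    2    3    4    5    6    7    8
r[n]    0    4    8   12   16   20   24   28   32

32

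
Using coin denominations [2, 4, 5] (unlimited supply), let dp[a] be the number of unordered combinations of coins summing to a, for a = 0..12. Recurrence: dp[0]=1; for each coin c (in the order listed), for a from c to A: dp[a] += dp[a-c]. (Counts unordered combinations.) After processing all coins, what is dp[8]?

after  coin     0     1     2     3     4     5     6     7     8     9    10    11    12
          2     1     0     1     0     1     0     1     0     1     0     1     0     1
          4     1     0     1     0     2     0     2     0     3     0     3     0     4
          5     1     0     1     0     2     1     2     1     3     2     4     2     5

3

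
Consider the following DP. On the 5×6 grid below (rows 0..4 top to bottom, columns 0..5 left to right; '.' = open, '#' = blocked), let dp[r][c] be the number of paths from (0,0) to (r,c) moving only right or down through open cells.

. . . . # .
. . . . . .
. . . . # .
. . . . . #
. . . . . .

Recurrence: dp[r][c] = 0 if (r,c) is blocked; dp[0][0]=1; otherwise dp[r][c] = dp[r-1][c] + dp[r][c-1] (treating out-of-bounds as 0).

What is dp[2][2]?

6

r\c   0   1   2   3   4   5
  0   1   1   1   1   0   0
  1   1   2   3   4   4   4
  2   1   3   6  10   0   4
  3   1   4  10  20  20   0
  4   1   5  15  35  55  55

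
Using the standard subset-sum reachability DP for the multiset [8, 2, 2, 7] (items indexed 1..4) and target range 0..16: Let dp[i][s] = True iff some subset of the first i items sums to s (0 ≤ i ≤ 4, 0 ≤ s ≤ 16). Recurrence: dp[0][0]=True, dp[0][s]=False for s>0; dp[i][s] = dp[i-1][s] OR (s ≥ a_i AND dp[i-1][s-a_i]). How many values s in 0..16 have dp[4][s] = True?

i\s   0   1   2   3   4   5   6   7   8   9  10  11  12  13  14  15  16
  0   T   F   F   F   F   F   F   F   F   F   F   F   F   F   F   F   F
  1   T   F   F   F   F   F   F   F   T   F   F   F   F   F   F   F   F
  2   T   F   T   F   F   F   F   F   T   F   T   F   F   F   F   F   F
  3   T   F   T   F   T   F   F   F   T   F   T   F   T   F   F   F   F
  4   T   F   T   F   T   F   F   T   T   T   T   T   T   F   F   T   F

10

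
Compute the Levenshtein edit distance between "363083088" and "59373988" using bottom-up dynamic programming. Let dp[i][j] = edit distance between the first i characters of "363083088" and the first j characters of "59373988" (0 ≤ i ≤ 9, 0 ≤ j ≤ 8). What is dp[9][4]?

8

   ''  5  9  3  7  3  9  8  8
''  0  1  2  3  4  5  6  7  8
 3  1  1  2  2  3  4  5  6  7
 6  2  2  2  3  3  4  5  6  7
 3  3  3  3  2  3  3  4  5  6
 0  4  4  4  3  3  4  4  5  6
 8  5  5  5  4  4  4  5  4  5
 3  6  6  6  5  5  4  5  5  5
 0  7  7  7  6  6  5  5  6  6
 8  8  8  8  7  7  6  6  5  6
 8  9  9  9  8  8  7  7  6  5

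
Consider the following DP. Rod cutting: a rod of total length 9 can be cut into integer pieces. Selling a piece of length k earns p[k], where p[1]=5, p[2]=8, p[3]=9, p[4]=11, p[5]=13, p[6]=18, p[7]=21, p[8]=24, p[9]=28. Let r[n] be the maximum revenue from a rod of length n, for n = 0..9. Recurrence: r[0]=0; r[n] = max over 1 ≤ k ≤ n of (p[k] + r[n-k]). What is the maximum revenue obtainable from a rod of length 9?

   n    0    1    2    3    4    5    6    7    8    9
r[n]    0    5   10   15   20   25   30   35   40   45

45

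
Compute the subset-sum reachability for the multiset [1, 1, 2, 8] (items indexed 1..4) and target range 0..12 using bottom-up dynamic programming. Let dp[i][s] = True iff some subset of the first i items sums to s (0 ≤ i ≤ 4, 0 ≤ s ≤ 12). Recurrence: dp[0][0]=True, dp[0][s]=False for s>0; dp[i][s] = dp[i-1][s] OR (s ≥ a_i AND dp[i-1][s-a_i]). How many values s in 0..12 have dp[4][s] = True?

10

i\s   0   1   2   3   4   5   6   7   8   9  10  11  12
  0   T   F   F   F   F   F   F   F   F   F   F   F   F
  1   T   T   F   F   F   F   F   F   F   F   F   F   F
  2   T   T   T   F   F   F   F   F   F   F   F   F   F
  3   T   T   T   T   T   F   F   F   F   F   F   F   F
  4   T   T   T   T   T   F   F   F   T   T   T   T   T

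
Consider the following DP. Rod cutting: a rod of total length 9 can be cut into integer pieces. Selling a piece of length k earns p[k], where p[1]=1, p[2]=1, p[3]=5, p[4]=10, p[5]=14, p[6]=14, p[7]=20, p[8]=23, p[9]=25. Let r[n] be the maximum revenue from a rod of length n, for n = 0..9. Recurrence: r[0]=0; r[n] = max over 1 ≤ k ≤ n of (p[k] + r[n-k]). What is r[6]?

   n    0    1    2    3    4    5    6    7    8    9
r[n]    0    1    2    5   10   14   15   20   23   25

15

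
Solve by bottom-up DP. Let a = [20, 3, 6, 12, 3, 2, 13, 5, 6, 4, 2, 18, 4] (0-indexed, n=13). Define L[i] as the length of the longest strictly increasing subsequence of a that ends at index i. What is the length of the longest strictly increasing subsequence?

5

   i    0    1    2    3    4    5    6    7    8    9   10   11   12
a[i]   20    3    6   12    3    2   13    5    6    4    2   18    4
L[i]    1    1    2    3    1    1    4    2    3    2    1    5    2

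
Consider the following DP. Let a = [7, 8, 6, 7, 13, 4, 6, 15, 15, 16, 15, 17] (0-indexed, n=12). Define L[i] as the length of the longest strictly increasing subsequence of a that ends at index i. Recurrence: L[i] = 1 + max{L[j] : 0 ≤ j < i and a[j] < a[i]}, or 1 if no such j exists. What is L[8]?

   i    0    1    2    3    4    5    6    7    8    9   10   11
a[i]    7    8    6    7   13    4    6   15   15   16   15   17
L[i]    1    2    1    2    3    1    2    4    4    5    4    6

4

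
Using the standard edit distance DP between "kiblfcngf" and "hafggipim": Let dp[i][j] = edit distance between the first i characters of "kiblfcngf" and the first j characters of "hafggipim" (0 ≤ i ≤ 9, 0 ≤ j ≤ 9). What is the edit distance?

   ''  h  a  f  g  g  i  p  i  m
''  0  1  2  3  4  5  6  7  8  9
 k  1  1  2  3  4  5  6  7  8  9
 i  2  2  2  3  4  5  5  6  7  8
 b  3  3  3  3  4  5  6  6  7  8
 l  4  4  4  4  4  5  6  7  7  8
 f  5  5  5  4  5  5  6  7  8  8
 c  6  6  6  5  5  6  6  7  8  9
 n  7  7  7  6  6  6  7  7  8  9
 g  8  8  8  7  6  6  7  8  8  9
 f  9  9  9  8  7  7  7  8  9  9

9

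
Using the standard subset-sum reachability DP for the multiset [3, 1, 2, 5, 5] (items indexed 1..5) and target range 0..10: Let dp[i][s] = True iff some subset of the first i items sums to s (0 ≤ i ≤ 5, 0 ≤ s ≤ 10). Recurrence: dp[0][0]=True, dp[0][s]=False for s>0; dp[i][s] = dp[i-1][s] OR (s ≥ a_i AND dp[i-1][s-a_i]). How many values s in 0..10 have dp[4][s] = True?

11

i\s   0   1   2   3   4   5   6   7   8   9  10
  0   T   F   F   F   F   F   F   F   F   F   F
  1   T   F   F   T   F   F   F   F   F   F   F
  2   T   T   F   T   T   F   F   F   F   F   F
  3   T   T   T   T   T   T   T   F   F   F   F
  4   T   T   T   T   T   T   T   T   T   T   T
  5   T   T   T   T   T   T   T   T   T   T   T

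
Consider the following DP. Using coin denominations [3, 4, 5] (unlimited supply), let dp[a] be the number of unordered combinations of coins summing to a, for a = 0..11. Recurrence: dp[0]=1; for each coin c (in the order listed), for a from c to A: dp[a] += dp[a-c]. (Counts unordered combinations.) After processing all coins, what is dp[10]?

after  coin     0     1     2     3     4     5     6     7     8     9    10    11
          3     1     0     0     1     0     0     1     0     0     1     0     0
          4     1     0     0     1     1     0     1     1     1     1     1     1
          5     1     0     0     1     1     1     1     1     2     2     2     2

2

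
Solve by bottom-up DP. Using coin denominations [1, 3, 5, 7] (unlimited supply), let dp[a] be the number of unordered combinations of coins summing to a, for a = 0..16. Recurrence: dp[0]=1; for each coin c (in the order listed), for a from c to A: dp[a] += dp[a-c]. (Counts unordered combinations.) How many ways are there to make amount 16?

21

after  coin     0     1     2     3     4     5     6     7     8     9    10    11    12    13    14    15    16
          1     1     1     1     1     1     1     1     1     1     1     1     1     1     1     1     1     1
          3     1     1     1     2     2     2     3     3     3     4     4     4     5     5     5     6     6
          5     1     1     1     2     2     3     4     4     5     6     7     8     9    10    11    13    14
          7     1     1     1     2     2     3     4     5     6     7     9    10    12    14    16    19    21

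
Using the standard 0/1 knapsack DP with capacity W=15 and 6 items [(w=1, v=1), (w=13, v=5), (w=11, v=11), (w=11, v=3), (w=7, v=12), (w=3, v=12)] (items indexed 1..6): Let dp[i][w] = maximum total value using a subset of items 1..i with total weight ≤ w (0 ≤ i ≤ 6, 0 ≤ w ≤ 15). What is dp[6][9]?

13

i\w   0   1   2   3   4   5   6   7   8   9  10  11  12  13  14  15
  0   0   0   0   0   0   0   0   0   0   0   0   0   0   0   0   0
  1   0   1   1   1   1   1   1   1   1   1   1   1   1   1   1   1
  2   0   1   1   1   1   1   1   1   1   1   1   1   1   5   6   6
  3   0   1   1   1   1   1   1   1   1   1   1  11  12  12  12  12
  4   0   1   1   1   1   1   1   1   1   1   1  11  12  12  12  12
  5   0   1   1   1   1   1   1  12  13  13  13  13  13  13  13  13
  6   0   1   1  12  13  13  13  13  13  13  24  25  25  25  25  25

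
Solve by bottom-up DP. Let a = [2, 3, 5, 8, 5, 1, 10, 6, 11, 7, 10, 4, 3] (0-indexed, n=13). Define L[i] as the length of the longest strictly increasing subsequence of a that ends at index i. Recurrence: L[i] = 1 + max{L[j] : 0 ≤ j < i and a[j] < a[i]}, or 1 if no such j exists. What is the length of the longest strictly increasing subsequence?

   i    0    1    2    3    4    5    6    7    8    9   10   11   12
a[i]    2    3    5    8    5    1   10    6   11    7   10    4    3
L[i]    1    2    3    4    3    1    5    4    6    5    6    3    2

6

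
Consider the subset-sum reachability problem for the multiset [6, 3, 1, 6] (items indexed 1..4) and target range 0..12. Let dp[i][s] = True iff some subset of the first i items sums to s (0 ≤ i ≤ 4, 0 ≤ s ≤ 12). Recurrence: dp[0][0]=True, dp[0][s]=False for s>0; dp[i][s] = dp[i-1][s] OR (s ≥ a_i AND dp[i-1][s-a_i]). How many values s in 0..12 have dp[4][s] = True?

i\s   0   1   2   3   4   5   6   7   8   9  10  11  12
  0   T   F   F   F   F   F   F   F   F   F   F   F   F
  1   T   F   F   F   F   F   T   F   F   F   F   F   F
  2   T   F   F   T   F   F   T   F   F   T   F   F   F
  3   T   T   F   T   T   F   T   T   F   T   T   F   F
  4   T   T   F   T   T   F   T   T   F   T   T   F   T

9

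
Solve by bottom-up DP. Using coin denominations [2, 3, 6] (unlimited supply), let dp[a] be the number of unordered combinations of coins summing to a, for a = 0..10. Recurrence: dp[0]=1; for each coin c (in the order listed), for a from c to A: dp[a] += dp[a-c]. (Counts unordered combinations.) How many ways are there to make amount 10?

3

after  coin     0     1     2     3     4     5     6     7     8     9    10
          2     1     0     1     0     1     0     1     0     1     0     1
          3     1     0     1     1     1     1     2     1     2     2     2
          6     1     0     1     1     1     1     3     1     3     3     3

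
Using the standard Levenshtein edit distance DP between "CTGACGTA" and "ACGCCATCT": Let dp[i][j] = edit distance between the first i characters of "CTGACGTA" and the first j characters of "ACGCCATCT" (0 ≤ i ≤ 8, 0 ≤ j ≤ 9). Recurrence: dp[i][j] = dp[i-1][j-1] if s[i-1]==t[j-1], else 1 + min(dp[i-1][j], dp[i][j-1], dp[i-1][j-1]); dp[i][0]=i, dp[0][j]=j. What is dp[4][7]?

   ''  A  C  G  C  C  A  T  C  T
''  0  1  2  3  4  5  6  7  8  9
 C  1  1  1  2  3  4  5  6  7  8
 T  2  2  2  2  3  4  5  5  6  7
 G  3  3  3  2  3  4  5  6  6  7
 A  4  3  4  3  3  4  4  5  6  7
 C  5  4  3  4  3  3  4  5  5  6
 G  6  5  4  3  4  4  4  5  6  6
 T  7  6  5  4  4  5  5  4  5  6
 A  8  7  6  5  5  5  5  5  5  6

5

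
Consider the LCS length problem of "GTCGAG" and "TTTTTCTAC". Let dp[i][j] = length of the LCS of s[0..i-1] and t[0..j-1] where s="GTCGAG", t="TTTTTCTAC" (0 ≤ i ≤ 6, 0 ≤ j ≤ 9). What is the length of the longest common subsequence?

3

   ''  T  T  T  T  T  C  T  A  C
''  0  0  0  0  0  0  0  0  0  0
 G  0  0  0  0  0  0  0  0  0  0
 T  0  1  1  1  1  1  1  1  1  1
 C  0  1  1  1  1  1  2  2  2  2
 G  0  1  1  1  1  1  2  2  2  2
 A  0  1  1  1  1  1  2  2  3  3
 G  0  1  1  1  1  1  2  2  3  3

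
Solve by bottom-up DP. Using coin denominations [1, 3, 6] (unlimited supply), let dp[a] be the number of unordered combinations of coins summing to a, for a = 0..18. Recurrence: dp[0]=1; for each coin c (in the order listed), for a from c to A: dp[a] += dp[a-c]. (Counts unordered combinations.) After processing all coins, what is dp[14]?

9

after  coin     0     1     2     3     4     5     6     7     8     9    10    11    12    13    14    15    16    17    18
          1     1     1     1     1     1     1     1     1     1     1     1     1     1     1     1     1     1     1     1
          3     1     1     1     2     2     2     3     3     3     4     4     4     5     5     5     6     6     6     7
          6     1     1     1     2     2     2     4     4     4     6     6     6     9     9     9    12    12    12    16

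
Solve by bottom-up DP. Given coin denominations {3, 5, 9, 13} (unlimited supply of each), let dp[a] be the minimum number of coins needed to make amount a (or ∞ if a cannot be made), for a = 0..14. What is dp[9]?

1

 a  0  1  2  3  4  5  6  7  8  9 10 11 12 13 14
dp  0  -  -  1  -  1  2  -  2  1  2  3  2  1  2
(- denotes ∞ / unreachable)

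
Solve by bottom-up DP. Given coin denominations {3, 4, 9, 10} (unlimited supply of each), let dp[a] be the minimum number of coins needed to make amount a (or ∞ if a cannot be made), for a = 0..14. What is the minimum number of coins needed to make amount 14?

 a  0  1  2  3  4  5  6  7  8  9 10 11 12 13 14
dp  0  -  -  1  1  -  2  2  2  1  1  3  2  2  2
(- denotes ∞ / unreachable)

2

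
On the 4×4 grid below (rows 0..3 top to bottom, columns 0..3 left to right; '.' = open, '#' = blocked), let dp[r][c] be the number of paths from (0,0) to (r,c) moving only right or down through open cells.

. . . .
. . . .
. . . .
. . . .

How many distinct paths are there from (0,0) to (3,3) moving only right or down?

r\c   0   1   2   3
  0   1   1   1   1
  1   1   2   3   4
  2   1   3   6  10
  3   1   4  10  20

20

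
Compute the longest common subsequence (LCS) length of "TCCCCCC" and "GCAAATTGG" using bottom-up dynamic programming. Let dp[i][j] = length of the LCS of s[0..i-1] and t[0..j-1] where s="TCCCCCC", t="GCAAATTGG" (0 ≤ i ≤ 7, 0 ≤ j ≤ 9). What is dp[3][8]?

   ''  G  C  A  A  A  T  T  G  G
''  0  0  0  0  0  0  0  0  0  0
 T  0  0  0  0  0  0  1  1  1  1
 C  0  0  1  1  1  1  1  1  1  1
 C  0  0  1  1  1  1  1  1  1  1
 C  0  0  1  1  1  1  1  1  1  1
 C  0  0  1  1  1  1  1  1  1  1
 C  0  0  1  1  1  1  1  1  1  1
 C  0  0  1  1  1  1  1  1  1  1

1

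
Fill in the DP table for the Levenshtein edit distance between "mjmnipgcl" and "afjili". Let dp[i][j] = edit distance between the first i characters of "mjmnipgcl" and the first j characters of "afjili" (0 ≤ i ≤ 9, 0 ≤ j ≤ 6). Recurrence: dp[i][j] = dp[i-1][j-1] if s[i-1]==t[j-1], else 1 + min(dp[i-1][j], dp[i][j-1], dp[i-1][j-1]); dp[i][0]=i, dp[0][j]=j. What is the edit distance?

8

   ''  a  f  j  i  l  i
''  0  1  2  3  4  5  6
 m  1  1  2  3  4  5  6
 j  2  2  2  2  3  4  5
 m  3  3  3  3  3  4  5
 n  4  4  4  4  4  4  5
 i  5  5  5  5  4  5  4
 p  6  6  6  6  5  5  5
 g  7  7  7  7  6  6  6
 c  8  8  8  8  7  7  7
 l  9  9  9  9  8  7  8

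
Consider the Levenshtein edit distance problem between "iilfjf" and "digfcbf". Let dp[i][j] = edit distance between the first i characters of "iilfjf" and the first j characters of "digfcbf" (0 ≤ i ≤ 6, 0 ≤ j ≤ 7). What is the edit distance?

4

   ''  d  i  g  f  c  b  f
''  0  1  2  3  4  5  6  7
 i  1  1  1  2  3  4  5  6
 i  2  2  1  2  3  4  5  6
 l  3  3  2  2  3  4  5  6
 f  4  4  3  3  2  3  4  5
 j  5  5  4  4  3  3  4  5
 f  6  6  5  5  4  4  4  4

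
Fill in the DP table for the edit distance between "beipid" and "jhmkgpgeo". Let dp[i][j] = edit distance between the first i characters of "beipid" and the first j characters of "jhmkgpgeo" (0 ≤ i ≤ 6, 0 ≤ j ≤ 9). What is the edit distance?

   ''  j  h  m  k  g  p  g  e  o
''  0  1  2  3  4  5  6  7  8  9
 b  1  1  2  3  4  5  6  7  8  9
 e  2  2  2  3  4  5  6  7  7  8
 i  3  3  3  3  4  5  6  7  8  8
 p  4  4  4  4  4  5  5  6  7  8
 i  5  5  5  5  5  5  6  6  7  8
 d  6  6  6  6  6  6  6  7  7  8

8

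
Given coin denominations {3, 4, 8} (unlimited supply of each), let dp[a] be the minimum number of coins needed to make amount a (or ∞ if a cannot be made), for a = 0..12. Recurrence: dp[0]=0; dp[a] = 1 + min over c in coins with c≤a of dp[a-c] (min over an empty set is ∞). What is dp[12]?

2

 a  0  1  2  3  4  5  6  7  8  9 10 11 12
dp  0  -  -  1  1  -  2  2  1  3  3  2  2
(- denotes ∞ / unreachable)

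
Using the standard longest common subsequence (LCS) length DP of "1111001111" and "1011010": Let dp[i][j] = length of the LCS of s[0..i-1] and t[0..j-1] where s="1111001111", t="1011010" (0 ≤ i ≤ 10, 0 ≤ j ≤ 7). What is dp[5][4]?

3

   ''  1  0  1  1  0  1  0
''  0  0  0  0  0  0  0  0
 1  0  1  1  1  1  1  1  1
 1  0  1  1  2  2  2  2  2
 1  0  1  1  2  3  3  3  3
 1  0  1  1  2  3  3  4  4
 0  0  1  2  2  3  4  4  5
 0  0  1  2  2  3  4  4  5
 1  0  1  2  3  3  4  5  5
 1  0  1  2  3  4  4  5  5
 1  0  1  2  3  4  4  5  5
 1  0  1  2  3  4  4  5  5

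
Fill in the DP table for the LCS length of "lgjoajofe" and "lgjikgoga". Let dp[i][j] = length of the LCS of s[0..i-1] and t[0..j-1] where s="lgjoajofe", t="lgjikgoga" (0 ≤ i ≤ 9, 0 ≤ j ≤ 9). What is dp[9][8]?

   ''  l  g  j  i  k  g  o  g  a
''  0  0  0  0  0  0  0  0  0  0
 l  0  1  1  1  1  1  1  1  1  1
 g  0  1  2  2  2  2  2  2  2  2
 j  0  1  2  3  3  3  3  3  3  3
 o  0  1  2  3  3  3  3  4  4  4
 a  0  1  2  3  3  3  3  4  4  5
 j  0  1  2  3  3  3  3  4  4  5
 o  0  1  2  3  3  3  3  4  4  5
 f  0  1  2  3  3  3  3  4  4  5
 e  0  1  2  3  3  3  3  4  4  5

4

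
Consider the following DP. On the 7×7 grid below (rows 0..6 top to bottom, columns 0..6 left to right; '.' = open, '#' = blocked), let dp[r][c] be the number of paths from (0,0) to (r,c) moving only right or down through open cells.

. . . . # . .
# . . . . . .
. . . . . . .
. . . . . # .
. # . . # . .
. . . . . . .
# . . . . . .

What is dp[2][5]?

12

r\c   0   1   2   3   4   5   6
  0   1   1   1   1   0   0   0
  1   0   1   2   3   3   3   3
  2   0   1   3   6   9  12  15
  3   0   1   4  10  19   0  15
  4   0   0   4  14   0   0  15
  5   0   0   4  18  18  18  33
  6   0   0   4  22  40  58  91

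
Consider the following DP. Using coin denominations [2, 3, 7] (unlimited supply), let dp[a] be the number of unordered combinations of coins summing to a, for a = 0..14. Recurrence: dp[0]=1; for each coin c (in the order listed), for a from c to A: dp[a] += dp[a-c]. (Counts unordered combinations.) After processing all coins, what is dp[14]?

after  coin     0     1     2     3     4     5     6     7     8     9    10    11    12    13    14
          2     1     0     1     0     1     0     1     0     1     0     1     0     1     0     1
          3     1     0     1     1     1     1     2     1     2     2     2     2     3     2     3
          7     1     0     1     1     1     1     2     2     2     3     3     3     4     4     5

5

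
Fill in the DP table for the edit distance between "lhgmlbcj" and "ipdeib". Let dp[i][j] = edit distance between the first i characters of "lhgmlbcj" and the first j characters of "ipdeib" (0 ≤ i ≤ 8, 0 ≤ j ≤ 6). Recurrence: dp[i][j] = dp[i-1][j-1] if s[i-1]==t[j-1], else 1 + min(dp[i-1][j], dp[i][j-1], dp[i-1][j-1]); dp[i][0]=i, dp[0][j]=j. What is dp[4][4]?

   ''  i  p  d  e  i  b
''  0  1  2  3  4  5  6
 l  1  1  2  3  4  5  6
 h  2  2  2  3  4  5  6
 g  3  3  3  3  4  5  6
 m  4  4  4  4  4  5  6
 l  5  5  5  5  5  5  6
 b  6  6  6  6  6  6  5
 c  7  7  7  7  7  7  6
 j  8  8  8  8  8  8  7

4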